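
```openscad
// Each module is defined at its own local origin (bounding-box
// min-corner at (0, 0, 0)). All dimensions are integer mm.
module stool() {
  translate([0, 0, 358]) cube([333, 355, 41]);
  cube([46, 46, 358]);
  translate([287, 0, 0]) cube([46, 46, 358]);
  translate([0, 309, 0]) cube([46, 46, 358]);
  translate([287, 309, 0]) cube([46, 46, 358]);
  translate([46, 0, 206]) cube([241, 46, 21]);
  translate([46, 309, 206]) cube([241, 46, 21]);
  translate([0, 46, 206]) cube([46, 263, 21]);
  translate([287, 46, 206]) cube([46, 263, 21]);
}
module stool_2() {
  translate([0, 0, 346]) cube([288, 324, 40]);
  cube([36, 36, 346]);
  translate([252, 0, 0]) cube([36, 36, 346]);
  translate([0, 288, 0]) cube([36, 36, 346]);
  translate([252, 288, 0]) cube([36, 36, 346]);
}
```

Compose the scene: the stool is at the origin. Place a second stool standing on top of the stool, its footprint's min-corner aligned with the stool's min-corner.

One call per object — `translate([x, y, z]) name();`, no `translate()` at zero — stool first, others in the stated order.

stool();
translate([0, 0, 399]) stool_2();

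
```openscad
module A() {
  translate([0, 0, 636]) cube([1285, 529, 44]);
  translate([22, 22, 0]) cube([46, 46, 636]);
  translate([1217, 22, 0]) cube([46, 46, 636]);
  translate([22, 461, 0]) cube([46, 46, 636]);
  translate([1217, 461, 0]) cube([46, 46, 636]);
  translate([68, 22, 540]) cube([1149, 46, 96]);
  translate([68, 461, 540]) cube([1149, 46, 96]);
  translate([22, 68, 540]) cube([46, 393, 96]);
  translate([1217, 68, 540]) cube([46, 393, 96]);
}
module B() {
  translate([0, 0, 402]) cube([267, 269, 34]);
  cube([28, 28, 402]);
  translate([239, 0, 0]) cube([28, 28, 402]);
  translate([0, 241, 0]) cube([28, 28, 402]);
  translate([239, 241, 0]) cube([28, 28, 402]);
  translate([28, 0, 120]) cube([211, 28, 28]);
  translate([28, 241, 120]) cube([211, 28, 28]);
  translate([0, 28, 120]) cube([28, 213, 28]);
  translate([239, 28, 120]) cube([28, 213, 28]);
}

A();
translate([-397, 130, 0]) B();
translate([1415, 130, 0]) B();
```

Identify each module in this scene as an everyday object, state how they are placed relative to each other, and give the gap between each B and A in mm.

Each stool's nearest face is 130 mm from the table's bounding box.

A is a table. B is a stool. Two stools sit around the table at the −x, +x sides. The gap between each stool and the table is 130 mm.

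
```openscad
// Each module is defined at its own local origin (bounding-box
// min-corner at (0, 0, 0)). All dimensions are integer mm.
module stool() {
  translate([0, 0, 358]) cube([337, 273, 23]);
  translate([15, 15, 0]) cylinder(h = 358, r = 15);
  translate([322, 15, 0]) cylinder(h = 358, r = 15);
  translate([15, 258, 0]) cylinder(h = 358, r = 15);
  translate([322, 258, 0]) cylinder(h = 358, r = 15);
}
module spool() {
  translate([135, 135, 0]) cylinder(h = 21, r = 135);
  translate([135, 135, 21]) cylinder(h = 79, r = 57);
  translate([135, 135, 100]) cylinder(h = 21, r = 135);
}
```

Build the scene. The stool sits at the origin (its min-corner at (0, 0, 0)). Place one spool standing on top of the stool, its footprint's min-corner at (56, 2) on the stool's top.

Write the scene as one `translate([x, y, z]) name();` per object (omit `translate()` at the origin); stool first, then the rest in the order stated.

stool();
translate([56, 2, 381]) spool();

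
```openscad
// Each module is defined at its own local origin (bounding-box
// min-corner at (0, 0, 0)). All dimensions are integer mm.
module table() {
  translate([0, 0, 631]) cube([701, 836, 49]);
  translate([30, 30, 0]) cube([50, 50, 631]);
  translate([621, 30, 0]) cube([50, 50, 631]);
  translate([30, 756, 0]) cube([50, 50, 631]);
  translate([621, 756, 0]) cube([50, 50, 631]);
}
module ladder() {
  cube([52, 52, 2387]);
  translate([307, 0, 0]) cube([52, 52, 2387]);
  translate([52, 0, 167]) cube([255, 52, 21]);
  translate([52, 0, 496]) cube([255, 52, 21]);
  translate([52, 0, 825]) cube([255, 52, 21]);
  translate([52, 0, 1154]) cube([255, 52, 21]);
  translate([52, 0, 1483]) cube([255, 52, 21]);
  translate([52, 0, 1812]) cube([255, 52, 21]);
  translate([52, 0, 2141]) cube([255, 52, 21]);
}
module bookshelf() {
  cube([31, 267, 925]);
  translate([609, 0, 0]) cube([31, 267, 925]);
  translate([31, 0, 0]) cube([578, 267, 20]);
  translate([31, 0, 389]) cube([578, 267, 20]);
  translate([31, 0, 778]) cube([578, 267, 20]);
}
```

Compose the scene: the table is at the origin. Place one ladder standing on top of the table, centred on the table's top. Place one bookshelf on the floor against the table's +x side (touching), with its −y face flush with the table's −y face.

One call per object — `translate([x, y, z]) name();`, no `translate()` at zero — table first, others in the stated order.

table();
translate([171, 392, 680]) ladder();
translate([701, 0, 0]) bookshelf();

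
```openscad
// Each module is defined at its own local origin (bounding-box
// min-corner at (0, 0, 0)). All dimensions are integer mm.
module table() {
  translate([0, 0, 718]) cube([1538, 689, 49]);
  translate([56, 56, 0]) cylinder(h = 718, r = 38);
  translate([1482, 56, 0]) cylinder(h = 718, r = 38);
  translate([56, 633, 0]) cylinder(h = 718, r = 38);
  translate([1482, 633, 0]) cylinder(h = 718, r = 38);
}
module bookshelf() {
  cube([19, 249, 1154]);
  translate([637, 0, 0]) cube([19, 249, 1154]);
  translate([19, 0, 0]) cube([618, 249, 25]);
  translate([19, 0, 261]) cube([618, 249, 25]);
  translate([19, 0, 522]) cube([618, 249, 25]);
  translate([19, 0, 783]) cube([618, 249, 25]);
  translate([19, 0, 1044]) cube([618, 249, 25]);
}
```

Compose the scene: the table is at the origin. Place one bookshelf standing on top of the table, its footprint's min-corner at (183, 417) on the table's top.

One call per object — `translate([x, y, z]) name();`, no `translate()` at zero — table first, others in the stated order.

table();
translate([183, 417, 767]) bookshelf();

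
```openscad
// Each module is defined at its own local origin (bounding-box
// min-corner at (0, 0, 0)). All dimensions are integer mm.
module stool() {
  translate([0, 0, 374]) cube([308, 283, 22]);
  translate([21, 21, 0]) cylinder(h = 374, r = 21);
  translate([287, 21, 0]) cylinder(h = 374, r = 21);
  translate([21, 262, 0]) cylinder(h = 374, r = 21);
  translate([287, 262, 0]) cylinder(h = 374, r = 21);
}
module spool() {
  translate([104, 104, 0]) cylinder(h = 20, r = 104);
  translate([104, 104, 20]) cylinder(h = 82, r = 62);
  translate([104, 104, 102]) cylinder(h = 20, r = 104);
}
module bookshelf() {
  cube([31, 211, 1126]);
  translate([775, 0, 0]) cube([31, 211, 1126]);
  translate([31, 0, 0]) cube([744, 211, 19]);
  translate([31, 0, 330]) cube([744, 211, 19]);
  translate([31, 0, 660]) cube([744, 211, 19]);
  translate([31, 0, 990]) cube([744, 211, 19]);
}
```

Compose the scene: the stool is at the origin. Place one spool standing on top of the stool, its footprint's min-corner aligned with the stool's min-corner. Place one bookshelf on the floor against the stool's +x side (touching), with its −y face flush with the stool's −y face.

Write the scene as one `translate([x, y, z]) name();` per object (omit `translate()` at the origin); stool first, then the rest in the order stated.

stool();
translate([0, 0, 396]) spool();
translate([308, 0, 0]) bookshelf();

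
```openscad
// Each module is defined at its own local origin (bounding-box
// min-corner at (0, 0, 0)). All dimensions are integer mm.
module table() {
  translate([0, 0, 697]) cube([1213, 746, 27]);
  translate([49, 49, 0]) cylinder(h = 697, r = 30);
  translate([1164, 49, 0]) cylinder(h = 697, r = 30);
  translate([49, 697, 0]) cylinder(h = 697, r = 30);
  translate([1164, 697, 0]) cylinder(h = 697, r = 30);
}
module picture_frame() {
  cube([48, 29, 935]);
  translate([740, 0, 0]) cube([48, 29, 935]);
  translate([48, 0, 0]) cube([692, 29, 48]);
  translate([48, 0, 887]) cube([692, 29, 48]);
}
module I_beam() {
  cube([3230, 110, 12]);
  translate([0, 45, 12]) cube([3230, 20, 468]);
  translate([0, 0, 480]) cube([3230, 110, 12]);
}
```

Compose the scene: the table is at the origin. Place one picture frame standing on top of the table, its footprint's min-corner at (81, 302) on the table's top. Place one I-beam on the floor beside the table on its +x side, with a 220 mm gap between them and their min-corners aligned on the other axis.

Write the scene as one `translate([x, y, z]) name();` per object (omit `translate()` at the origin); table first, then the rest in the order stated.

table();
translate([81, 302, 724]) picture_frame();
translate([1433, 0, 0]) I_beam();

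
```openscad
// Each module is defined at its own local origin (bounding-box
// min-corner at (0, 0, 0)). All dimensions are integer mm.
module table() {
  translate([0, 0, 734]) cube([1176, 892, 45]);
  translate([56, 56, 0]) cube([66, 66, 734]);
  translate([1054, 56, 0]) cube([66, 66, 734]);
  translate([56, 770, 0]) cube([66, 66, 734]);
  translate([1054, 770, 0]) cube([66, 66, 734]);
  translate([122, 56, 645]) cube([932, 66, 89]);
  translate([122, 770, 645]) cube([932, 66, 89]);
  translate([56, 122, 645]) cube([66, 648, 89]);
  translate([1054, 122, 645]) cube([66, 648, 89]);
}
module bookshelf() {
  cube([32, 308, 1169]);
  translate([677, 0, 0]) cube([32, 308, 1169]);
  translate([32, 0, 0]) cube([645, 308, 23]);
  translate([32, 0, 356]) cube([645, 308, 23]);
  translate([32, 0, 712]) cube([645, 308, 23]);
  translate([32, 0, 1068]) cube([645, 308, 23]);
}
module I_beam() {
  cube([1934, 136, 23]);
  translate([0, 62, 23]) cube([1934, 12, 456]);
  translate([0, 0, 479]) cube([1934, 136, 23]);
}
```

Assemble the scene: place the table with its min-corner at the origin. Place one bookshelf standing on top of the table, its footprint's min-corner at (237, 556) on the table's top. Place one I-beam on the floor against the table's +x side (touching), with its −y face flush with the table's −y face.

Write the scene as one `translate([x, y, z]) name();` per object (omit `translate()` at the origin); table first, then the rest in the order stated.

table();
translate([237, 556, 779]) bookshelf();
translate([1176, 0, 0]) I_beam();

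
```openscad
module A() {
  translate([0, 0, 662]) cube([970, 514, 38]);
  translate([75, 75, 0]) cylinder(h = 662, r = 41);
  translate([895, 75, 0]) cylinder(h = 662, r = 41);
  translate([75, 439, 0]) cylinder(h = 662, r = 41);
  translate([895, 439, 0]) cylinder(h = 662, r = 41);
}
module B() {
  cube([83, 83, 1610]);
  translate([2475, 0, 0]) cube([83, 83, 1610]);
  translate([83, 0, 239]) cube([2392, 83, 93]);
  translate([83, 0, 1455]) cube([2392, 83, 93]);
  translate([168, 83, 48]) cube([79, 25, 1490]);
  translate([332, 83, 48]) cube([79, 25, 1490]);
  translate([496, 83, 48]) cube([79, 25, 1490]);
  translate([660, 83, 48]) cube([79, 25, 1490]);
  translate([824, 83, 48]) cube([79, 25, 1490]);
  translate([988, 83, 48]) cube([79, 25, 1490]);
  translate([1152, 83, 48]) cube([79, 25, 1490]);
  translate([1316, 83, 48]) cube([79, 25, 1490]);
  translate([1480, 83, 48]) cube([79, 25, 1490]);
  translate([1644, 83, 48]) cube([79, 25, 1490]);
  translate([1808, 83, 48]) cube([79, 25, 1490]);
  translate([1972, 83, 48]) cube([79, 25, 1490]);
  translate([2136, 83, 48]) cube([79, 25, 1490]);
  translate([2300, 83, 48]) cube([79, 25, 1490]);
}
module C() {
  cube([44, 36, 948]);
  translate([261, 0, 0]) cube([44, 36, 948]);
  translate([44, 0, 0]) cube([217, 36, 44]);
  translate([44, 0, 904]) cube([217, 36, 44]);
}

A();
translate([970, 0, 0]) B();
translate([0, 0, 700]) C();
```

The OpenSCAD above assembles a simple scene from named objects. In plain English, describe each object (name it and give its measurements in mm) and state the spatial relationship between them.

A is a rectangular dining table. The top is 970×514×38 mm with its upper surface at z = 700 mm. It stands on four round legs of 82 mm diameter, each leg's bounding box inset 34 mm from the nearest pair of top edges, running from the floor to the underside of the top.

B is a fence section. Two 83×83 mm posts, 1610 mm tall, stand on the floor with a clear span of 2392 mm between their inner faces. Two horizontal rails of 83×93 mm section span the gap between the posts with their undersides at z = 239 mm and z = 1455 mm, flush with the posts' −y face. 14 pickets, each 79 mm wide, 25 mm thick and 1490 mm tall, are fixed to the +y face of the rails with their bottoms at z = 48 mm, evenly spaced across the span with equal gaps (rounded down to the nearest mm) at the −x end and between each pair — any rounding remainder accumulates at the +x end.

C is a picture frame with a 217×860 mm rectangular opening (x by z) and a uniform 44 mm border on every side. Frame depth is 36 mm along y. It is built from two vertical stiles running the full outside height and two horizontal rails spanning the gap between the stiles.

The fence section is against the table's +x side, with their −y faces flush. The picture frame is on top of the table.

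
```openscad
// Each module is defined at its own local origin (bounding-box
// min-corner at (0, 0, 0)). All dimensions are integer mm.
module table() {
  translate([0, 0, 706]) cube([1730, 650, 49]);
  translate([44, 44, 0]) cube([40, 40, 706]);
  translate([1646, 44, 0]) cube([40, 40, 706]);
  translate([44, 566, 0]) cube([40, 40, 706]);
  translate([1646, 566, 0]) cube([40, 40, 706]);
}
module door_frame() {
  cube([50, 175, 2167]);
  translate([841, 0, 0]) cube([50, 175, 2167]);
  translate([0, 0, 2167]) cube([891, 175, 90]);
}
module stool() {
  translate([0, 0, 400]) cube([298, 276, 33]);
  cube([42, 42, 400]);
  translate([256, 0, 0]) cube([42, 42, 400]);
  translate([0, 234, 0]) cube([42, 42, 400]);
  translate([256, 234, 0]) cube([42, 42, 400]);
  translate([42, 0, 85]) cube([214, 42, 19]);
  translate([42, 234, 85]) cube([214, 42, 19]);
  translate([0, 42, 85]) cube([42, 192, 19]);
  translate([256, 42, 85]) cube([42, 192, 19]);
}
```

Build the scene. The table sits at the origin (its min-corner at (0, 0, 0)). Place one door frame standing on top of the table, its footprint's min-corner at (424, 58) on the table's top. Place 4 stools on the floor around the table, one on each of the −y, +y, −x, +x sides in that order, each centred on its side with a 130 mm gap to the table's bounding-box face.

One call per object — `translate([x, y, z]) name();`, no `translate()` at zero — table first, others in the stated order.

table();
translate([424, 58, 755]) door_frame();
translate([716, -406, 0]) stool();
translate([716, 780, 0]) stool();
translate([-428, 187, 0]) stool();
translate([1860, 187, 0]) stool();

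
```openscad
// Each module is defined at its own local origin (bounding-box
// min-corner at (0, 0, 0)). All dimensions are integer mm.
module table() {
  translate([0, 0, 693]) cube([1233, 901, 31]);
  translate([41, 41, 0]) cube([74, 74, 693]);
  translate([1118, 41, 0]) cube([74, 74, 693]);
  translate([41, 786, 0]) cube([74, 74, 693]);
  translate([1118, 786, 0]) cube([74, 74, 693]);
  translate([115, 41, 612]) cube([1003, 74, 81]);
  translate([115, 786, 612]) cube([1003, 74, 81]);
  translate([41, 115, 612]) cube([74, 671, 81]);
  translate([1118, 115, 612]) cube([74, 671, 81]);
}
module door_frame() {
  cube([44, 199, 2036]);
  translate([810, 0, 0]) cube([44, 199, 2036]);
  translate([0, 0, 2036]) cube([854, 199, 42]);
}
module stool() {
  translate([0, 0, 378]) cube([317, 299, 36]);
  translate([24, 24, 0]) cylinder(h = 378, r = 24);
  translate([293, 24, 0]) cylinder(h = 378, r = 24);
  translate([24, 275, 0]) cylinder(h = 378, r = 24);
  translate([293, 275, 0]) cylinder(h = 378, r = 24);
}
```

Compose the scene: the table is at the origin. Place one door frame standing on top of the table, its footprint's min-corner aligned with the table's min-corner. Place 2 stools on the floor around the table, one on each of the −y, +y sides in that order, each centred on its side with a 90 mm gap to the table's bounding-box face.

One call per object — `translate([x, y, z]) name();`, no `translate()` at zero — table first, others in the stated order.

table();
translate([0, 0, 724]) door_frame();
translate([458, -389, 0]) stool();
translate([458, 991, 0]) stool();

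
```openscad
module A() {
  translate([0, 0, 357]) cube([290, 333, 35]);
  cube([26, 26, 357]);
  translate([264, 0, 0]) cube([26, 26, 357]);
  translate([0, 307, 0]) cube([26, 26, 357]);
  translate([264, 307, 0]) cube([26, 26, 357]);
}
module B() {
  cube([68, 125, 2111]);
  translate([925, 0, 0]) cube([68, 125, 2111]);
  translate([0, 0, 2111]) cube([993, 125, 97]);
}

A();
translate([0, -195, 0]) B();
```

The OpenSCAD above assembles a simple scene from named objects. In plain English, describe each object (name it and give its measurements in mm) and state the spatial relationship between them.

A is a four-legged stool. The seat is 290×333 mm, 35 mm thick, top at z = 392 mm. It stands on four square legs, each 26×26 mm in cross-section, from z = 0 to the seat underside, each flush with a corner of the seat.

B is a rectangular door frame: two vertical jambs of 68×125 mm section, 2111 mm tall, with a clear opening 857 mm wide between their inner faces. A header 97 mm tall and 125 mm deep lies on top of the jambs and spans the full outside width.

The door frame is on the floor beside the stool on its −y side.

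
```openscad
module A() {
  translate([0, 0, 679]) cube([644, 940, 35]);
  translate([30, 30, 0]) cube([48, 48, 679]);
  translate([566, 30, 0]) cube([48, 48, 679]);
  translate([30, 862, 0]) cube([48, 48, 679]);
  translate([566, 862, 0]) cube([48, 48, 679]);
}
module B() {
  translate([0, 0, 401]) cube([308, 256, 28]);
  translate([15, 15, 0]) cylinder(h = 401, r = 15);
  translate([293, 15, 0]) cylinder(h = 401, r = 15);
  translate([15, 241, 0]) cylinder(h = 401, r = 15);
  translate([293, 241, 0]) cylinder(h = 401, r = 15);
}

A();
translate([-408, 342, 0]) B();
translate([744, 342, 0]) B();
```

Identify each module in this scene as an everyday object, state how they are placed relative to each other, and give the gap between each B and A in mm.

Each stool's nearest face is 100 mm from the table's bounding box.

A is a table. B is a stool. Two stools sit around the table at the −x, +x sides. The gap between each stool and the table is 100 mm.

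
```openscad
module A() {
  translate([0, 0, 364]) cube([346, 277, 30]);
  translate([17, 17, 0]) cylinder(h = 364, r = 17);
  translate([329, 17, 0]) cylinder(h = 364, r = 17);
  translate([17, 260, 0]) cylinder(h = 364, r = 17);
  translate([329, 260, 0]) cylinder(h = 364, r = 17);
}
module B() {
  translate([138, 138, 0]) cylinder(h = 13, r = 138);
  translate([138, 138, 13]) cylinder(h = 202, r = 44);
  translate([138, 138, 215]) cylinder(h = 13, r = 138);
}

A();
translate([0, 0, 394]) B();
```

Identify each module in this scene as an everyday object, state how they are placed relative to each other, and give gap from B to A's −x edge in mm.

The spool's min-x is at 0; the stool's min-x is 0; gap = 0 mm.

A is a stool. B is a spool. The spool is on top of the stool. The gap from the spool to the stool's −x edge is 0 mm.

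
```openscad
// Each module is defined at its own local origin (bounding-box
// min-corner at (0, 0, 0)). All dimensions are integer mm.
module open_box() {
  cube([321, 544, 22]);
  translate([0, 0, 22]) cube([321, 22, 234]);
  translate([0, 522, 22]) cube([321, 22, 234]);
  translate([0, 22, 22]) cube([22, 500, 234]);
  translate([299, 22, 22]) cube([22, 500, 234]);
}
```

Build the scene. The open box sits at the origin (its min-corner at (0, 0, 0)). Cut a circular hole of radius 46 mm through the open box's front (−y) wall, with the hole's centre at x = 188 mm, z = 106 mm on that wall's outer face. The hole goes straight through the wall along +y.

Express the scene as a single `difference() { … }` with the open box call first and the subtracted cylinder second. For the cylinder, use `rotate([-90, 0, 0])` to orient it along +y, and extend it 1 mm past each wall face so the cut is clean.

difference() {
  open_box();
  translate([188, -1, 106]) rotate([-90, 0, 0]) cylinder(h = 24, r = 46);
}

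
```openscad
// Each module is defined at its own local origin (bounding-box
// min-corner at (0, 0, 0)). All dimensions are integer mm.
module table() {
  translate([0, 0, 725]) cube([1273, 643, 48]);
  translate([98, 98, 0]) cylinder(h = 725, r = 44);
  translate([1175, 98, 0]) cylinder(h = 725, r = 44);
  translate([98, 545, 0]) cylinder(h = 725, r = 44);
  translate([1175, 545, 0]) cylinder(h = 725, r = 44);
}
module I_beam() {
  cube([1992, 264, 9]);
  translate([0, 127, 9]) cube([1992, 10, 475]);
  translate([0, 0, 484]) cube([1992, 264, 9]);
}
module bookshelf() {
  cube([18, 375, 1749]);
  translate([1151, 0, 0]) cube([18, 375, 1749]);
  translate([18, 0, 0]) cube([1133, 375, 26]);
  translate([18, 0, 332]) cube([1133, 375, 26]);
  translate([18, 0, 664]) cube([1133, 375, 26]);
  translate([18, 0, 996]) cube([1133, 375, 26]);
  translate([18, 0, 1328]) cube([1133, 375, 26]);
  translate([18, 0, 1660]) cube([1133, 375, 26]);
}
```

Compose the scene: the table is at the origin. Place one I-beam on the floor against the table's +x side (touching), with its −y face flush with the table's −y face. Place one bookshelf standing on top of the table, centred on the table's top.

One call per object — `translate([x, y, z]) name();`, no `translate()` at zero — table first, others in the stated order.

table();
translate([1273, 0, 0]) I_beam();
translate([52, 134, 773]) bookshelf();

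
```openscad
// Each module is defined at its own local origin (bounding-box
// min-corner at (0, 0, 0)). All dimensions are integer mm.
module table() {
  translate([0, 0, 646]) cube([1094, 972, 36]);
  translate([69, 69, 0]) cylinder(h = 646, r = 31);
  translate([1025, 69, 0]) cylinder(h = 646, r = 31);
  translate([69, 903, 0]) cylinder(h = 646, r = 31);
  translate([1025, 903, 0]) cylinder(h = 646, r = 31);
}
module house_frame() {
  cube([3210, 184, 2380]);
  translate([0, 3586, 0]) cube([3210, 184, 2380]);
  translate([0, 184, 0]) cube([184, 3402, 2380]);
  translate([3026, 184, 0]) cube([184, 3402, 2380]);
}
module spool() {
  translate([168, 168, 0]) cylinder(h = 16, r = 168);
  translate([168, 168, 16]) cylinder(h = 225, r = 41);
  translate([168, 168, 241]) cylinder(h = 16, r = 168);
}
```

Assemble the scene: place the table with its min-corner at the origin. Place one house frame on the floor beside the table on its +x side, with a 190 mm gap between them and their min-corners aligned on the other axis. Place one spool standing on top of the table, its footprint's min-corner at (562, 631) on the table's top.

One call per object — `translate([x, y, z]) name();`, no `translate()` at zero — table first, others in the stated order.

table();
translate([1284, 0, 0]) house_frame();
translate([562, 631, 682]) spool();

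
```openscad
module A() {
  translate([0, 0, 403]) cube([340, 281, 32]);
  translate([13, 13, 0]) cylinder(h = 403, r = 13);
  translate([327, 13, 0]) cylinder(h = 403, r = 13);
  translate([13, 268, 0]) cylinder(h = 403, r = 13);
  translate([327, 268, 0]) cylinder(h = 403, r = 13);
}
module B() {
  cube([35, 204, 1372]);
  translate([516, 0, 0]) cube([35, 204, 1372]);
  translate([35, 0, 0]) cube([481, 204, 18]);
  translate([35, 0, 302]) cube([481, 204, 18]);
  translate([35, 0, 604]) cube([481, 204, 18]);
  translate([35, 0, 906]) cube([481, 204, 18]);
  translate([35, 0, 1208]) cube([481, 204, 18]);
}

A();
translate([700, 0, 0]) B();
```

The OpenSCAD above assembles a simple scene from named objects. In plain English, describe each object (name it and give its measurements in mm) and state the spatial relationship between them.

A is a four-legged stool. The seat is 340×281 mm, 32 mm thick, top at z = 435 mm. It stands on four round legs, each 26 mm in diameter, from z = 0 to the seat underside, each leg's axis is inset half a diameter from the nearest pair of seat edges (so the leg's bounding box is flush with the corner).

B is a bookshelf 551 mm wide overall, 204 mm deep and 1372 mm tall. The two sides are 35 mm thick vertical panels. 5 horizontal shelves of 18 mm thickness span between the inner faces of the sides; the lowest shelf sits on the floor and shelves are stacked with a clear vertical gap of 284 mm between each pair.

The bookshelf is on the floor beside the stool on its +x side.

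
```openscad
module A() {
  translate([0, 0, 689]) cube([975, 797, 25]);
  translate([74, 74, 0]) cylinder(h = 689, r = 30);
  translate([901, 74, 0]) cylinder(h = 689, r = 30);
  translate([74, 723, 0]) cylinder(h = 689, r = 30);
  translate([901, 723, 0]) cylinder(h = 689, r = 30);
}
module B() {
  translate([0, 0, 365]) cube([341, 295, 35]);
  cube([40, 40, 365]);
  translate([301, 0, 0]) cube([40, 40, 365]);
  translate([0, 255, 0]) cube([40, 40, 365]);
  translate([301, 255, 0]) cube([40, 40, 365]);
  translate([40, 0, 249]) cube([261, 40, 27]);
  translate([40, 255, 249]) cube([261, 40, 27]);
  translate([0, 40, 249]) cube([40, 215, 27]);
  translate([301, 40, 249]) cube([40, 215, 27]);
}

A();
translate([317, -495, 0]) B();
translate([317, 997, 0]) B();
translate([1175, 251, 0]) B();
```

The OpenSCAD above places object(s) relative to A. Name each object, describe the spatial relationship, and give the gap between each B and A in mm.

A is a table. B is a stool. Three stools sit around the table at the −y, +y, +x sides. The gap between each stool and the table is 200 mm.

Each stool's nearest face is 200 mm from the table's bounding box.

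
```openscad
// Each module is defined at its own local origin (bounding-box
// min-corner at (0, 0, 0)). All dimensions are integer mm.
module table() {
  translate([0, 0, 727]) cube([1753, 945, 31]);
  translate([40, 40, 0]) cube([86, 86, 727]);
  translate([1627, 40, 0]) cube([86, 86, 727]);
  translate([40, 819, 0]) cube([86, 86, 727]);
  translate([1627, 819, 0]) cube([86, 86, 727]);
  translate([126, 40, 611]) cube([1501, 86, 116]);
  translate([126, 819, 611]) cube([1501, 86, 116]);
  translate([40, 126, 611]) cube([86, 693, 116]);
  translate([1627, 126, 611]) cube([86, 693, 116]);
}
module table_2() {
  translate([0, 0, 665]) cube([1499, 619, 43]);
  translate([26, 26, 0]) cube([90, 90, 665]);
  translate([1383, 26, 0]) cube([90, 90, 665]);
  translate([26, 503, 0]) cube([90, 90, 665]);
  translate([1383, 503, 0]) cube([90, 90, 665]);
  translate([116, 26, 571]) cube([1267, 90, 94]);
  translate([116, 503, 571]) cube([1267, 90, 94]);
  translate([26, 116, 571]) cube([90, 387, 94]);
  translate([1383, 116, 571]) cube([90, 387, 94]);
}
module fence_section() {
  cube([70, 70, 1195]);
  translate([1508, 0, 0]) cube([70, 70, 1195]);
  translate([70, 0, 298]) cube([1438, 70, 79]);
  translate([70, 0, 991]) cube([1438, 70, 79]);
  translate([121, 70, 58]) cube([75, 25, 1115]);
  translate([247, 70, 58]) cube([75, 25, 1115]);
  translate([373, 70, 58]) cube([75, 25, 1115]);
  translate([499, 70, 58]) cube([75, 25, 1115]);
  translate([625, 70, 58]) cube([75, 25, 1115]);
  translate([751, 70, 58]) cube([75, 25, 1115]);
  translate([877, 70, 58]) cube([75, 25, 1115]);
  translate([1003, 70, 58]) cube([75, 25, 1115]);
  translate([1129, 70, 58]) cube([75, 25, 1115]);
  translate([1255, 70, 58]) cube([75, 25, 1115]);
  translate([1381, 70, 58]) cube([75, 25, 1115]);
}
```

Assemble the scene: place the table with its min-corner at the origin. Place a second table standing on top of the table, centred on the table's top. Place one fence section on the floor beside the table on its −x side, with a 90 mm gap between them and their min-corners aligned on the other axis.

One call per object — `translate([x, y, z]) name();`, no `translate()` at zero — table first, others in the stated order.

table();
translate([127, 163, 758]) table_2();
translate([-1668, 0, 0]) fence_section();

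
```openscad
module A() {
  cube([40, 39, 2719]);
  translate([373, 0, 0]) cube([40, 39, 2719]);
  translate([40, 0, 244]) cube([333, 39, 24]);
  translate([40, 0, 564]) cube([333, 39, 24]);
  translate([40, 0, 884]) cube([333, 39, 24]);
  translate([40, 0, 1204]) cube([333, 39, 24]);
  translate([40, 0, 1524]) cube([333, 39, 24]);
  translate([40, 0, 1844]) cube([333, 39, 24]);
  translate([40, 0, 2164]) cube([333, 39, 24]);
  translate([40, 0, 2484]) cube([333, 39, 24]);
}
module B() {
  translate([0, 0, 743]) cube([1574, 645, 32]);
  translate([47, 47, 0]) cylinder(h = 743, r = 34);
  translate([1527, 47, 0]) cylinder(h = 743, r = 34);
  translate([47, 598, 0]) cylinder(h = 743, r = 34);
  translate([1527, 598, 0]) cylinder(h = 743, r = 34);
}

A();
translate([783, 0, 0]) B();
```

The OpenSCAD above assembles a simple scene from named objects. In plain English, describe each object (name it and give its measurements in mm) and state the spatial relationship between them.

A is a straight ladder. Two 40×39 mm vertical rails, 2719 mm tall, stand 413 mm apart (outside-to-outside) with their front faces coplanar on the −y side. 8 rungs, each 39 mm deep and 24 mm tall, span between the inner faces of the rails, front faces flush with the rails. The lowest rung's underside is at z = 244 mm and rungs are spaced 320 mm apart (underside to underside).

B is a rectangular dining table. The top is 1574×645×32 mm with its upper surface at z = 775 mm. It stands on four round legs of 68 mm diameter, each leg's bounding box inset 13 mm from the nearest pair of top edges, running from the floor to the underside of the top.

The table is on the floor beside the ladder on its +x side.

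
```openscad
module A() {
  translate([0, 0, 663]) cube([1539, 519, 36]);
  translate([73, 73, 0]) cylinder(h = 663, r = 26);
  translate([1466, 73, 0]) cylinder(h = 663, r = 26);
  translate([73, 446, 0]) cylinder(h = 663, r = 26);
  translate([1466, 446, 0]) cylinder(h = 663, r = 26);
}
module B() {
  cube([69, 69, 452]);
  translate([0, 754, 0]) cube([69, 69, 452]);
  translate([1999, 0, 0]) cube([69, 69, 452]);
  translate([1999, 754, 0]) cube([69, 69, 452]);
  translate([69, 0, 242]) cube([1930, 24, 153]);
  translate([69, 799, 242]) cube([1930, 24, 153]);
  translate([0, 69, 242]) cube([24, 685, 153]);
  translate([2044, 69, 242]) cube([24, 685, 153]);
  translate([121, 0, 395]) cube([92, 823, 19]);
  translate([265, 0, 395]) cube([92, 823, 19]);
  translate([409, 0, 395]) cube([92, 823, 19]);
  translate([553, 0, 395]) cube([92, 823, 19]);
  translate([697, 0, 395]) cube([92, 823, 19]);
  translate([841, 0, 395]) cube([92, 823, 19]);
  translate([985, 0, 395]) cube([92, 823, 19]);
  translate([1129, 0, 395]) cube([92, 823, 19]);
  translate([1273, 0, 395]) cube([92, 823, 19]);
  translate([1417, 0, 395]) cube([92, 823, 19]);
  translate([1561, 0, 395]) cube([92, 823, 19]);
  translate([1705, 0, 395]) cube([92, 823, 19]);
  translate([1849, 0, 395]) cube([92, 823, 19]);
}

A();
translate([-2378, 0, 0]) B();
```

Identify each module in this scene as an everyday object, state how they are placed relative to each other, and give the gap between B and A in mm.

A is a table. B is a bed frame. The bed frame is on the floor beside the table on its −x side. The gap between the bed frame and the table is 310 mm.

The bed frame's nearest face is 310 mm from the table's −x face.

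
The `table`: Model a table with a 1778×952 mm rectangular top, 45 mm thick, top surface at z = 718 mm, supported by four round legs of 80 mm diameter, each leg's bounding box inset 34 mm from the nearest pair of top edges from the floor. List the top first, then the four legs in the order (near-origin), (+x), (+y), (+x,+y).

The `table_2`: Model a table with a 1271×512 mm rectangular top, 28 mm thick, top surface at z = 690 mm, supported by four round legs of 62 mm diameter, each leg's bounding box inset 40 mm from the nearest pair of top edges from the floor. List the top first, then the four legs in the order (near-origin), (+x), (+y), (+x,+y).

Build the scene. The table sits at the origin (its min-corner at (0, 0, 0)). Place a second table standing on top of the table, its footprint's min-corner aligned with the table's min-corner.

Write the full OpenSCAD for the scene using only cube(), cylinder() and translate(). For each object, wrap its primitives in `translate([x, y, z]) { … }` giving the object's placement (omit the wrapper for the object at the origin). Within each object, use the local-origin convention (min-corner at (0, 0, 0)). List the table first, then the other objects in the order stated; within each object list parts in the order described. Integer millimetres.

translate([0, 0, 673]) cube([1778, 952, 45]);
translate([74, 74, 0]) cylinder(h = 673, r = 40);
translate([1704, 74, 0]) cylinder(h = 673, r = 40);
translate([74, 878, 0]) cylinder(h = 673, r = 40);
translate([1704, 878, 0]) cylinder(h = 673, r = 40);
translate([0, 0, 718]) {
  translate([0, 0, 662]) cube([1271, 512, 28]);
  translate([71, 71, 0]) cylinder(h = 662, r = 31);
  translate([1200, 71, 0]) cylinder(h = 662, r = 31);
  translate([71, 441, 0]) cylinder(h = 662, r = 31);
  translate([1200, 441, 0]) cylinder(h = 662, r = 31);
}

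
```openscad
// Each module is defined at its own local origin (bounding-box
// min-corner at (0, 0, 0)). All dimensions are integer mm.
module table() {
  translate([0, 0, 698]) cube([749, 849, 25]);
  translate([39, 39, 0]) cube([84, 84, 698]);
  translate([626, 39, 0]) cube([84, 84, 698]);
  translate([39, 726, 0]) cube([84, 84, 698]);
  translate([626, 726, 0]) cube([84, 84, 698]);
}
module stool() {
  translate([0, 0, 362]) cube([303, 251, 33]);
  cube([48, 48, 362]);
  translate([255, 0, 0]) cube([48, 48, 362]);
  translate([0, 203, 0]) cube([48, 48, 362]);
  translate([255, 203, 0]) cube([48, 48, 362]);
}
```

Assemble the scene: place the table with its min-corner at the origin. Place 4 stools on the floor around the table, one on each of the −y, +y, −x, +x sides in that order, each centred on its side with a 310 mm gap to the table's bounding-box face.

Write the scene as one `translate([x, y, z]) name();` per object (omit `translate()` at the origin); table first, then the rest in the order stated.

table();
translate([223, -561, 0]) stool();
translate([223, 1159, 0]) stool();
translate([-613, 299, 0]) stool();
translate([1059, 299, 0]) stool();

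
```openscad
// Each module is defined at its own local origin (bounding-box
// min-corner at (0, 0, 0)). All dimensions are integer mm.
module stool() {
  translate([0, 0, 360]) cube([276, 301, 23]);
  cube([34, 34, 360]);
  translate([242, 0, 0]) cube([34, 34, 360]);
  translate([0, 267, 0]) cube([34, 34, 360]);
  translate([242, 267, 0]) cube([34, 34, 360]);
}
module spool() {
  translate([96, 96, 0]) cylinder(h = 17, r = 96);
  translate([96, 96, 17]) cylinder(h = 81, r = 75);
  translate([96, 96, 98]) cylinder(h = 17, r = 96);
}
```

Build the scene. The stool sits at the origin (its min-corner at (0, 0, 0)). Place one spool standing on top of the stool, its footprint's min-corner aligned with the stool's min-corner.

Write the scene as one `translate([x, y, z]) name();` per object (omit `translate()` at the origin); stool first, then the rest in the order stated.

stool();
translate([0, 0, 383]) spool();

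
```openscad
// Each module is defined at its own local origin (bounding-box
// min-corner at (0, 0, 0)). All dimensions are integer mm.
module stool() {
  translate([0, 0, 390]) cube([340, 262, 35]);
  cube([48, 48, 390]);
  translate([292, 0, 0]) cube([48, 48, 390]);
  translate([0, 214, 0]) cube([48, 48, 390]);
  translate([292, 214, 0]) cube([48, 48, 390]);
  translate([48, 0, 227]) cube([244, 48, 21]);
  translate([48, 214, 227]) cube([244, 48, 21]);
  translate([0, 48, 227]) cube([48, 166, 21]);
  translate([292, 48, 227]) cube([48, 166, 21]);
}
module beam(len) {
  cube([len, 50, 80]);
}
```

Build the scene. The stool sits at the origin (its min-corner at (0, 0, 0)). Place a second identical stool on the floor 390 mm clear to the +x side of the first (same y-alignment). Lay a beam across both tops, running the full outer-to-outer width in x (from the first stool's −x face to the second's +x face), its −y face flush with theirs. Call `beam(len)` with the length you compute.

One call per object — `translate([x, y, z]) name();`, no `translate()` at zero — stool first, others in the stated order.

stool();
translate([730, 0, 0]) stool();
translate([0, 0, 425]) beam(1070);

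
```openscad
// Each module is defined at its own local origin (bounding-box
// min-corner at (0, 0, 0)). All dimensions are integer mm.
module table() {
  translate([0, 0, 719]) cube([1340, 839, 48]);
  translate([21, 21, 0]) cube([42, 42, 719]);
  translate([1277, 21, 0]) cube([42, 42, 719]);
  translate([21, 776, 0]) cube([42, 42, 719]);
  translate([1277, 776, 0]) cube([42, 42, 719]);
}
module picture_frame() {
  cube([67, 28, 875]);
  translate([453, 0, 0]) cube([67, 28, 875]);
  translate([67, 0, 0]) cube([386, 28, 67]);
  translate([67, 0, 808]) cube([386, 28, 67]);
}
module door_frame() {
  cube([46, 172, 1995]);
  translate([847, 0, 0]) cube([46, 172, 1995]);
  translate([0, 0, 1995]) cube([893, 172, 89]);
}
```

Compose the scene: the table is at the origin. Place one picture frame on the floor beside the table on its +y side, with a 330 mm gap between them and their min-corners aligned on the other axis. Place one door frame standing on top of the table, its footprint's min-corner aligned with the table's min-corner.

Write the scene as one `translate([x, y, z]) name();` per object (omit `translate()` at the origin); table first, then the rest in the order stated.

table();
translate([0, 1169, 0]) picture_frame();
translate([0, 0, 767]) door_frame();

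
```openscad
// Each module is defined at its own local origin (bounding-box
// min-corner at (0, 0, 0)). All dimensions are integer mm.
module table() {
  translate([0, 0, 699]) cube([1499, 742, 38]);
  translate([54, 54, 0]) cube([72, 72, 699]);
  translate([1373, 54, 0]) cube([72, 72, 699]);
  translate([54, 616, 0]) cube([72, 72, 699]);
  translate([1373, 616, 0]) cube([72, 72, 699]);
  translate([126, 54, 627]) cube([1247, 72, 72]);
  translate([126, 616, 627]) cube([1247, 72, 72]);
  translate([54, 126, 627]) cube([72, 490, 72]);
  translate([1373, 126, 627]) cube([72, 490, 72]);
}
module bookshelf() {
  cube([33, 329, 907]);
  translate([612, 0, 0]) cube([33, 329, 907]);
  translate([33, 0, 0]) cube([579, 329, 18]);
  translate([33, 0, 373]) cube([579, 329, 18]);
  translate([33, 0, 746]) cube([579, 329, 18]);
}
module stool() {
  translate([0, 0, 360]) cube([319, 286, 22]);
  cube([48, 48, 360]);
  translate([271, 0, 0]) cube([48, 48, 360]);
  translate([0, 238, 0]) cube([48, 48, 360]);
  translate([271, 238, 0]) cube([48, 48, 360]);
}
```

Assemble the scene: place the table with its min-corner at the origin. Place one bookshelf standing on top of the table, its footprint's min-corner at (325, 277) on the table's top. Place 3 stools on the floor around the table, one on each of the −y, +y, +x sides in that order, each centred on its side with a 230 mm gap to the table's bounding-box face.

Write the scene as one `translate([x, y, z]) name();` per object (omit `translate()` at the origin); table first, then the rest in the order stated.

table();
translate([325, 277, 737]) bookshelf();
translate([590, -516, 0]) stool();
translate([590, 972, 0]) stool();
translate([1729, 228, 0]) stool();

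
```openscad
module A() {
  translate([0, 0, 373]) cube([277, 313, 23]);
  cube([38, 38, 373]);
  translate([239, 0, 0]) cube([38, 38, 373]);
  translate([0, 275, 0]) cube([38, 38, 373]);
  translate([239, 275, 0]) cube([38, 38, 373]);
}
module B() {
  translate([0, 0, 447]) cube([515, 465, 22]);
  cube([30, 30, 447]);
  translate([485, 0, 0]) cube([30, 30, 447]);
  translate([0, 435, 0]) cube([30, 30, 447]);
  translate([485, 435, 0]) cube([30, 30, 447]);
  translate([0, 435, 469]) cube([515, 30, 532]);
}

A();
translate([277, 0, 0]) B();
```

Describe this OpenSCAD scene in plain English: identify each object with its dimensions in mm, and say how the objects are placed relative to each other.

A is a simple wooden stool: a rectangular seat 277 mm (x) by 313 mm (y), 23 mm thick, top face at z = 396 mm, on four square legs, each 38×38 mm in cross-section. The legs rest on z = 0, each flush with a corner of the seat.

B is a chair. The seat is a 515×465×22 mm slab with its top at z = 469 mm, on four 30×30 mm corner legs (flush with the seat edges, standing on z = 0). A flat backrest 30 mm thick, 532 mm tall, spans the full seat width and rises from the seat top along its +y edge, rear face flush with the rear of the seat.

The chair is against the stool's +x side, with their −y faces flush.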